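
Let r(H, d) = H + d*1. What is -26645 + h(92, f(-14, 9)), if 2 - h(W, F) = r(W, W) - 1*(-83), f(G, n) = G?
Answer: -26910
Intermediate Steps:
r(H, d) = H + d
h(W, F) = -81 - 2*W (h(W, F) = 2 - ((W + W) - 1*(-83)) = 2 - (2*W + 83) = 2 - (83 + 2*W) = 2 + (-83 - 2*W) = -81 - 2*W)
-26645 + h(92, f(-14, 9)) = -26645 + (-81 - 2*92) = -26645 + (-81 - 184) = -26645 - 265 = -26910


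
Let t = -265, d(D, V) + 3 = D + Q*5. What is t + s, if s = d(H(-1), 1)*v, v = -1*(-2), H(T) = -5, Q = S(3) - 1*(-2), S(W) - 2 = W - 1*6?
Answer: -271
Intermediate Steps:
S(W) = -4 + W (S(W) = 2 + (W - 1*6) = 2 + (W - 6) = 2 + (-6 + W) = -4 + W)
Q = 1 (Q = (-4 + 3) - 1*(-2) = -1 + 2 = 1)
d(D, V) = 2 + D (d(D, V) = -3 + (D + 1*5) = -3 + (D + 5) = -3 + (5 + D) = 2 + D)
v = 2
s = -6 (s = (2 - 5)*2 = -3*2 = -6)
t + s = -265 - 6 = -271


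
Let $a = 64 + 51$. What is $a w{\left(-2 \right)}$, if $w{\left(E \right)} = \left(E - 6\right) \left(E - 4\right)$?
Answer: $5520$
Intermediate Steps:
$w{\left(E \right)} = \left(-6 + E\right) \left(-4 + E\right)$
$a = 115$
$a w{\left(-2 \right)} = 115 \left(24 + \left(-2\right)^{2} - -20\right) = 115 \left(24 + 4 + 20\right) = 115 \cdot 48 = 5520$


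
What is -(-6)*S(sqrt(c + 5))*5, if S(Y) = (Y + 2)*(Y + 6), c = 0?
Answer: 510 + 240*sqrt(5) ≈ 1046.7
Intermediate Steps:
S(Y) = (2 + Y)*(6 + Y)
-(-6)*S(sqrt(c + 5))*5 = -(-6)*(12 + (sqrt(0 + 5))**2 + 8*sqrt(0 + 5))*5 = -(-6)*(12 + (sqrt(5))**2 + 8*sqrt(5))*5 = -(-6)*(12 + 5 + 8*sqrt(5))*5 = -(-6)*(17 + 8*sqrt(5))*5 = -(-102 - 48*sqrt(5))*5 = (102 + 48*sqrt(5))*5 = 510 + 240*sqrt(5)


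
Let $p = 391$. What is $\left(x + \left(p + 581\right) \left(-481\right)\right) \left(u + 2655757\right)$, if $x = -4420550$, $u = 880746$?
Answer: $-17286716657246$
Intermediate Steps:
$\left(x + \left(p + 581\right) \left(-481\right)\right) \left(u + 2655757\right) = \left(-4420550 + \left(391 + 581\right) \left(-481\right)\right) \left(880746 + 2655757\right) = \left(-4420550 + 972 \left(-481\right)\right) 3536503 = \left(-4420550 - 467532\right) 3536503 = \left(-4888082\right) 3536503 = -17286716657246$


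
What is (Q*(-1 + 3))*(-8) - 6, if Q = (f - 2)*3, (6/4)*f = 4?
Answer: -38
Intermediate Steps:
f = 8/3 (f = (⅔)*4 = 8/3 ≈ 2.6667)
Q = 2 (Q = (8/3 - 2)*3 = (⅔)*3 = 2)
(Q*(-1 + 3))*(-8) - 6 = (2*(-1 + 3))*(-8) - 6 = (2*2)*(-8) - 6 = 4*(-8) - 6 = -32 - 6 = -38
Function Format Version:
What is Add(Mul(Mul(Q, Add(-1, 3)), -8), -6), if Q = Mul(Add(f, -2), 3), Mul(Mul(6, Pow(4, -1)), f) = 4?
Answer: -38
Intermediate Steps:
f = Rational(8, 3) (f = Mul(Rational(2, 3), 4) = Rational(8, 3) ≈ 2.6667)
Q = 2 (Q = Mul(Add(Rational(8, 3), -2), 3) = Mul(Rational(2, 3), 3) = 2)
Add(Mul(Mul(Q, Add(-1, 3)), -8), -6) = Add(Mul(Mul(2, Add(-1, 3)), -8), -6) = Add(Mul(Mul(2, 2), -8), -6) = Add(Mul(4, -8), -6) = Add(-32, -6) = -38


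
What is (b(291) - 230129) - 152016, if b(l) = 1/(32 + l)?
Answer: -123432834/323 ≈ -3.8215e+5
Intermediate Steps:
(b(291) - 230129) - 152016 = (1/(32 + 291) - 230129) - 152016 = (1/323 - 230129) - 152016 = -74331666/323 - 152016 = -123432834/323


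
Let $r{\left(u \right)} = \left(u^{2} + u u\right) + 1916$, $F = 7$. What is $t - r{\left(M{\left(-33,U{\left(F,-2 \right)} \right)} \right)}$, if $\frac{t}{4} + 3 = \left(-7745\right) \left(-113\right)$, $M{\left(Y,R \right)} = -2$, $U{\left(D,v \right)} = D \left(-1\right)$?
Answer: $3498804$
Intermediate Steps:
$U{\left(D,v \right)} = - D$
$r{\left(u \right)} = 1916 + 2 u^{2}$ ($r{\left(u \right)} = \left(u^{2} + u^{2}\right) + 1916 = 2 u^{2} + 1916 = 1916 + 2 u^{2}$)
$t = 3500728$ ($t = -12 + 4 \left(\left(-7745\right) \left(-113\right)\right) = -12 + 4 \cdot 875185 = -12 + 3500740 = 3500728$)
$t - r{\left(M{\left(-33,U{\left(F,-2 \right)} \right)} \right)} = 3500728 - \left(1916 + 2 \left(-2\right)^{2}\right) = 3500728 - \left(1916 + 2 \cdot 4\right) = 3500728 - \left(1916 + 8\right) = 3500728 - 1924 = 3498804$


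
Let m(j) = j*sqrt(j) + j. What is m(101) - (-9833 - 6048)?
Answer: 15982 + 101*sqrt(101) ≈ 16997.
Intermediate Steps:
m(j) = j + j**(3/2) (m(j) = j**(3/2) + j = j + j**(3/2))
m(101) - (-9833 - 6048) = (101 + 101**(3/2)) - (-9833 - 6048) = (101 + 101*sqrt(101)) - 1*(-15881) = (101 + 101*sqrt(101)) + 15881 = 15982 + 101*sqrt(101)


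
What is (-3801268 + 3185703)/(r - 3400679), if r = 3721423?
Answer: -615565/320744 ≈ -1.9192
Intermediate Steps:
(-3801268 + 3185703)/(r - 3400679) = (-3801268 + 3185703)/(3721423 - 3400679) = -615565/320744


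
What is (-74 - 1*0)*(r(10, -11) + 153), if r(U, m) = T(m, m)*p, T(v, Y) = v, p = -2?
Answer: -12950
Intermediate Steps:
r(U, m) = -2*m (r(U, m) = m*(-2) = -2*m)
(-74 - 1*0)*(r(10, -11) + 153) = (-74 - 1*0)*(-2*(-11) + 153) = (-74 + 0)*(22 + 153) = -74*175 = -12950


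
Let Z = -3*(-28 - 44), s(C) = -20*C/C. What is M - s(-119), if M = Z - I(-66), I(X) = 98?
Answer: 138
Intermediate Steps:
s(C) = -20 (s(C) = -20*1 = -20)
Z = 216 (Z = -3*(-72) = 216)
M = 118 (M = 216 - 1*98 = 216 - 98 = 118)
M - s(-119) = 118 - 1*(-20) = 118 + 20 = 138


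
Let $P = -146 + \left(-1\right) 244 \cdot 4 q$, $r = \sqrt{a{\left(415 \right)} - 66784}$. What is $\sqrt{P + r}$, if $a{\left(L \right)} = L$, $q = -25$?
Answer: $\sqrt{24254 + i \sqrt{66369}} \approx 155.74 + 0.8271 i$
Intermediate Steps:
$r = i \sqrt{66369}$ ($r = \sqrt{415 - 66784} = \sqrt{-66369} = i \sqrt{66369} \approx 257.62 i$)
$P = 24254$ ($P = -146 + \left(-1\right) 244 \cdot 4 \left(-25\right) = -146 - -24400 = -146 + 24400 = 24254$)
$\sqrt{P + r} = \sqrt{24254 + i \sqrt{66369}}$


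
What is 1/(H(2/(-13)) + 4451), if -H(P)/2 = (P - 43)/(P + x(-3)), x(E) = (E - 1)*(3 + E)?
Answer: 1/3890 ≈ 0.00025707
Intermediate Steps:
x(E) = (-1 + E)*(3 + E)
H(P) = -2*(-43 + P)/P (H(P) = -2*(P - 43)/(P + (-3 + (-3)² + 2*(-3))) = -2*(-43 + P)/(P + (-3 + 9 - 6)) = -2*(-43 + P)/(P + 0) = -2*(-43 + P)/P)
1/(H(2/(-13)) + 4451) = 1/((-2 + 86/((2/(-13)))) + 4451) = 1/((-2 + 86/((2*(-1/13)))) + 4451) = 1/((-2 + 86/(-2/13)) + 4451) = 1/((-2 + 86*(-13/2)) + 4451) = 1/((-2 - 559) + 4451) = 1/(-561 + 4451) = 1/3890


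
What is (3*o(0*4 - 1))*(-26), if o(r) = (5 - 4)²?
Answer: -78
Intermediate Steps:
o(r) = 1 (o(r) = 1² = 1)
(3*o(0*4 - 1))*(-26) = (3*1)*(-26) = 3*(-26) = -78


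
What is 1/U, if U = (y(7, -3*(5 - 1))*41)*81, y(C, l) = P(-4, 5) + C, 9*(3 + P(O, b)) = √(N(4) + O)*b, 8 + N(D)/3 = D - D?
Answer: 1/20459 - 5*I*√7/368262 ≈ 4.8878e-5 - 3.5922e-5*I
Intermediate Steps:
N(D) = -24 (N(D) = -24 + 3*(D - D) = -24 + 3*0 = -24 + 0 = -24)
P(O, b) = -3 + b*√(-24 + O)/9 (P(O, b) = -3 + (√(-24 + O)*b)/9 = -3 + (b*√(-24 + O))/9 = -3 + b*√(-24 + O)/9)
y(C, l) = -3 + C + 10*I*√7/9 (y(C, l) = (-3 + (⅑)*5*√(-24 - 4)) + C = (-3 + (⅑)*5*√(-28)) + C = (-3 + (⅑)*5*(2*I*√7)) + C = (-3 + 10*I*√7/9) + C = -3 + C + 10*I*√7/9)
U = 13284 + 3690*I*√7 (U = ((-3 + 7 + 10*I*√7/9)*41)*81 = ((4 + 10*I*√7/9)*41)*81 = (164 + 410*I*√7/9)*81 = 13284 + 3690*I*√7 ≈ 13284.0 + 9762.8*I)
1/U = 1/(13284 + 3690*I*√7)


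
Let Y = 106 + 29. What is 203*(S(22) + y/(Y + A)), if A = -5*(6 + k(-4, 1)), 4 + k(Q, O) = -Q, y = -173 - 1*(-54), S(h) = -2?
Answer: -9541/15 ≈ -636.07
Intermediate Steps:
y = -119 (y = -173 + 54 = -119)
Y = 135
k(Q, O) = -4 - Q
A = -30 (A = -5*(6 + (-4 - 1*(-4))) = -5*(6 + (-4 + 4)) = -5*(6 + 0) = -5*6 = -30)
203*(S(22) + y/(Y + A)) = 203*(-2 - 119/(135 - 30)) = 203*(-2 - 119/105) = 203*(-2 - 119*1/105) = 203*(-2 - 17/15) = 203*(-47/15) = -9541/15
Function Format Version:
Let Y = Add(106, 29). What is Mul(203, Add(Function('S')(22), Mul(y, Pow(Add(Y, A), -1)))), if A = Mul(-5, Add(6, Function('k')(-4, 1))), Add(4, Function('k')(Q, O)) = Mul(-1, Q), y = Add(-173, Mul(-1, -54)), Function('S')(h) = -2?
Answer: Rational(-9541, 15) ≈ -636.07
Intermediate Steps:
y = -119 (y = Add(-173, 54) = -119)
Y = 135
Function('k')(Q, O) = Add(-4, Mul(-1, Q))
A = -30 (A = Mul(-5, Add(6, Add(-4, Mul(-1, -4)))) = Mul(-5, Add(6, Add(-4, 4))) = Mul(-5, Add(6, 0)) = Mul(-5, 6) = -30)
Mul(203, Add(Function('S')(22), Mul(y, Pow(Add(Y, A), -1)))) = Mul(203, Add(-2, Mul(-119, Pow(Add(135, -30), -1)))) = Mul(203, Add(-2, Mul(-119, Pow(105, -1)))) = Mul(203, Add(-2, Mul(-119, Rational(1, 105)))) = Mul(203, Add(-2, Rational(-17, 15))) = Mul(203, Rational(-47, 15)) = Rational(-9541, 15)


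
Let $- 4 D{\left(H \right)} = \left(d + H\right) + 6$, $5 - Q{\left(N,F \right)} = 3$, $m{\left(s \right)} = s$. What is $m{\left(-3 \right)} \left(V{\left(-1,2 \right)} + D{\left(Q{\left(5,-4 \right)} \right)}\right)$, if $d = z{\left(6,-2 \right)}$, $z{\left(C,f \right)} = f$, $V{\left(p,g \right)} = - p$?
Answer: $\frac{3}{2} \approx 1.5$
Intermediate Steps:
$d = -2$
$Q{\left(N,F \right)} = 2$ ($Q{\left(N,F \right)} = 5 - 3 = 2$)
$D{\left(H \right)} = -1 - \frac{H}{4}$ ($D{\left(H \right)} = - \frac{\left(-2 + H\right) + 6}{4} = - \frac{4 + H}{4} = -1 - \frac{H}{4}$)
$m{\left(-3 \right)} \left(V{\left(-1,2 \right)} + D{\left(Q{\left(5,-4 \right)} \right)}\right) = - 3 \left(\left(-1\right) \left(-1\right) - \frac{3}{2}\right) = - 3 \left(1 - \frac{3}{2}\right) = \left(-3\right) \left(- \frac{1}{2}\right) = \frac{3}{2}$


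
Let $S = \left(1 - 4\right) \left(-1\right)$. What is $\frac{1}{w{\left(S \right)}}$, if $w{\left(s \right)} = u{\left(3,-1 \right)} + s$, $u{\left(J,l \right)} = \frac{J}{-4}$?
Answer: $\frac{4}{9} \approx 0.44444$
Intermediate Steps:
$u{\left(J,l \right)} = - \frac{J}{4}$ ($u{\left(J,l \right)} = J \left(- \frac{1}{4}\right) = - \frac{J}{4}$)
$S = 3$ ($S = \left(-3\right) \left(-1\right) = 3$)
$w{\left(s \right)} = - \frac{3}{4} + s$ ($w{\left(s \right)} = \left(- \frac{1}{4}\right) 3 + s = - \frac{3}{4} + s$)
$\frac{1}{w{\left(S \right)}} = \frac{1}{- \frac{3}{4} + 3} = \frac{1}{\frac{9}{4}} = \frac{4}{9}$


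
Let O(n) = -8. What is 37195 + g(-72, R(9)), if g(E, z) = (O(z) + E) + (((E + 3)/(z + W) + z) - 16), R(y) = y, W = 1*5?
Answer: 519443/14 ≈ 37103.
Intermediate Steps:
W = 5
g(E, z) = -24 + E + z + (3 + E)/(5 + z) (g(E, z) = (-8 + E) + (((E + 3)/(z + 5) + z) - 16) = (-8 + E) + (((3 + E)/(5 + z) + z) - 16) = (-8 + E) + ((z + (3 + E)/(5 + z)) - 16) = (-8 + E) + (-16 + z + (3 + E)/(5 + z)) = -24 + E + z + (3 + E)/(5 + z))
37195 + g(-72, R(9)) = 37195 + (-117 + 9**2 - 19*9 + 6*(-72) - 72*9)/(5 + 9) = 37195 + (-117 + 81 - 171 - 432 - 648)/14 = 37195 + (1/14)*(-1287) = 37195 - 1287/14 = 519443/14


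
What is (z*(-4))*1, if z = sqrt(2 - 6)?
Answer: -8*I ≈ -8.0*I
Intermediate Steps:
z = 2*I (z = sqrt(-4) = 2*I ≈ 2.0*I)
(z*(-4))*1 = ((2*I)*(-4))*1 = -8*I*1 = -8*I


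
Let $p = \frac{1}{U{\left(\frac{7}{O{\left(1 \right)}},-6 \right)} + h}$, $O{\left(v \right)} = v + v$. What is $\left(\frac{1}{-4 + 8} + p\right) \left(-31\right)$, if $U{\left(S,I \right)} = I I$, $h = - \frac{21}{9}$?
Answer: $- \frac{3503}{404} \approx -8.6708$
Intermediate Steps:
$O{\left(v \right)} = 2 v$
$h = - \frac{7}{3}$ ($h = \left(-21\right) \frac{1}{9} = - \frac{7}{3} \approx -2.3333$)
$U{\left(S,I \right)} = I^{2}$
$p = \frac{3}{101}$ ($p = \frac{1}{\left(-6\right)^{2} - \frac{7}{3}} = \frac{1}{36 - \frac{7}{3}} = \frac{1}{\frac{101}{3}} = \frac{3}{101} \approx 0.029703$)
$\left(\frac{1}{-4 + 8} + p\right) \left(-31\right) = \left(\frac{1}{-4 + 8} + \frac{3}{101}\right) \left(-31\right) = \left(\frac{1}{4} + \frac{3}{101}\right) \left(-31\right) = \frac{113}{404} \left(-31\right) = - \frac{3503}{404}$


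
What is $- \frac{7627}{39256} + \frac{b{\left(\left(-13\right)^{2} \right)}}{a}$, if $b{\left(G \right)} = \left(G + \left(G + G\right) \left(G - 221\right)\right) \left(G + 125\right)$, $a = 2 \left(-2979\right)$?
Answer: $\frac{33475556797}{38981208} \approx 858.76$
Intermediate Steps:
$a = -5958$
$b{\left(G \right)} = \left(125 + G\right) \left(G + 2 G \left(-221 + G\right)\right)$ ($b{\left(G \right)} = \left(G + 2 G \left(-221 + G\right)\right) \left(125 + G\right) = \left(125 + G\right) \left(G + 2 G \left(-221 + G\right)\right)$)
$- \frac{7627}{39256} + \frac{b{\left(\left(-13\right)^{2} \right)}}{a} = - \frac{7627}{39256} + \frac{\left(-13\right)^{2} \left(-55125 - 191 \left(-13\right)^{2} + 2 \left(\left(-13\right)^{2}\right)^{2}\right)}{-5958} = \left(-7627\right) \frac{1}{39256} + 169 \left(-55125 - 32279 + 2 \cdot 169^{2}\right) \left(- \frac{1}{5958}\right) = - \frac{7627}{39256} + 169 \left(-55125 - 32279 + 2 \cdot 28561\right) \left(- \frac{1}{5958}\right) = - \frac{7627}{39256} + 169 \left(-55125 - 32279 + 57122\right) \left(- \frac{1}{5958}\right) = - \frac{7627}{39256} + 169 \left(-30282\right) \left(- \frac{1}{5958}\right) = - \frac{7627}{39256} - - \frac{852943}{993} = - \frac{7627}{39256} + \frac{852943}{993} = \frac{33475556797}{38981208}$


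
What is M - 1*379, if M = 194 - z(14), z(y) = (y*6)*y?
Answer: -1361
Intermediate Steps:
z(y) = 6*y² (z(y) = (6*y)*y = 6*y²)
M = -982 (M = 194 - 6*14² = 194 - 6*196 = 194 - 1*1176 = 194 - 1176 = -982)
M - 1*379 = -982 - 1*379 = -982 - 379 = -1361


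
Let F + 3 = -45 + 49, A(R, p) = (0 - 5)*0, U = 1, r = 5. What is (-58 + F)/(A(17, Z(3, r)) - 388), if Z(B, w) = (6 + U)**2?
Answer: 57/388 ≈ 0.14691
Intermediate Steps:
Z(B, w) = 49 (Z(B, w) = (6 + 1)**2 = 7**2 = 49)
A(R, p) = 0 (A(R, p) = -5*0 = 0)
F = 1 (F = -3 + (-45 + 49) = -3 + 4 = 1)
(-58 + F)/(A(17, Z(3, r)) - 388) = (-58 + 1)/(0 - 388) = -57/(-388) = -57*(-1/388) = 57/388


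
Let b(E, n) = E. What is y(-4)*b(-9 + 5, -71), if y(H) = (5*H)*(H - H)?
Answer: 0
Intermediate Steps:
y(H) = 0 (y(H) = (5*H)*0 = 0)
y(-4)*b(-9 + 5, -71) = 0*(-9 + 5) = 0*(-4) = 0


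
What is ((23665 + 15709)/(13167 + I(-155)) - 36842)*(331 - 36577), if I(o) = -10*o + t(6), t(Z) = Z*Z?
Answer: 19699362172392/14753 ≈ 1.3353e+9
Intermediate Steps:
t(Z) = Z²
I(o) = 36 - 10*o (I(o) = -10*o + 6² = -10*o + 36 = 36 - 10*o)
((23665 + 15709)/(13167 + I(-155)) - 36842)*(331 - 36577) = ((23665 + 15709)/(13167 + (36 - 10*(-155))) - 36842)*(331 - 36577) = (39374/(13167 + (36 + 1550)) - 36842)*(-36246) = (39374/(13167 + 1586) - 36842)*(-36246) = (39374/14753 - 36842)*(-36246) = -543490652/14753*(-36246) = 19699362172392/14753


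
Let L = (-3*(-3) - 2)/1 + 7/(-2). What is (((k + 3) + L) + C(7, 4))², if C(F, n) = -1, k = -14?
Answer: 289/4 ≈ 72.250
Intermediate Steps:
L = 7/2 (L = (9 - 2)*1 + 7*(-½) = 7*1 - 7/2 = 7 - 7/2 = 7/2 ≈ 3.5000)
(((k + 3) + L) + C(7, 4))² = (((-14 + 3) + 7/2) - 1)² = ((-11 + 7/2) - 1)² = (-15/2 - 1)² = (-17/2)² = 289/4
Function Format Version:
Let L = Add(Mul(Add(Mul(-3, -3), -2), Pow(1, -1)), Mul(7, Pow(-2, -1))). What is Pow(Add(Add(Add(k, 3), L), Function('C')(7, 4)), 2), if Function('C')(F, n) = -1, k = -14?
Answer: Rational(289, 4) ≈ 72.250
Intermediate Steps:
L = Rational(7, 2) (L = Add(Mul(Add(9, -2), 1), Mul(7, Rational(-1, 2))) = Add(Mul(7, 1), Rational(-7, 2)) = Add(7, Rational(-7, 2)) = Rational(7, 2) ≈ 3.5000)
Pow(Add(Add(Add(k, 3), L), Function('C')(7, 4)), 2) = Pow(Add(Add(Add(-14, 3), Rational(7, 2)), -1), 2) = Pow(Add(Add(-11, Rational(7, 2)), -1), 2) = Pow(Add(Rational(-15, 2), -1), 2) = Pow(Rational(-17, 2), 2) = Rational(289, 4)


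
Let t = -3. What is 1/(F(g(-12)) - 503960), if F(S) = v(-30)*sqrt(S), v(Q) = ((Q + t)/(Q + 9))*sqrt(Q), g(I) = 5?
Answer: -2469404/1244480841655 - 77*I*sqrt(6)/2488961683310 ≈ -1.9843e-6 - 7.5779e-11*I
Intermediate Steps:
v(Q) = sqrt(Q)*(-3 + Q)/(9 + Q) (v(Q) = ((Q - 3)/(Q + 9))*sqrt(Q) = ((-3 + Q)/(9 + Q))*sqrt(Q) = sqrt(Q)*(-3 + Q)/(9 + Q))
F(S) = 11*I*sqrt(30)*sqrt(S)/7 (F(S) = (sqrt(-30)*(-3 - 30)/(9 - 30))*sqrt(S) = ((I*sqrt(30))*(-33)/(-21))*sqrt(S) = ((I*sqrt(30))*(-1/21)*(-33))*sqrt(S) = (11*I*sqrt(30)/7)*sqrt(S) = 11*I*sqrt(30)*sqrt(S)/7)
1/(F(g(-12)) - 503960) = 1/(11*I*sqrt(30)*sqrt(5)/7 - 503960) = 1/(55*I*sqrt(6)/7 - 503960) = 1/(-503960 + 55*I*sqrt(6)/7)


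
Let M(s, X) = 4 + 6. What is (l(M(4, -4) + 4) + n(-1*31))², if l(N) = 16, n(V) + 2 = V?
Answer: 289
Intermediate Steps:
M(s, X) = 10
n(V) = -2 + V
(l(M(4, -4) + 4) + n(-1*31))² = (16 + (-2 - 1*31))² = (16 + (-2 - 31))² = (16 - 33)² = (-17)² = 289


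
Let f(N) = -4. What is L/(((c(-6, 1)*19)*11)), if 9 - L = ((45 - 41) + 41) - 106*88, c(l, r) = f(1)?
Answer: -2323/209 ≈ -11.115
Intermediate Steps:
c(l, r) = -4
L = 9292 (L = 9 - (((45 - 41) + 41) - 106*88) = 9 - ((4 + 41) - 9328) = 9 - (45 - 9328) = 9 - 1*(-9283) = 9 + 9283 = 9292)
L/(((c(-6, 1)*19)*11)) = 9292/((-4*19*11)) = 9292/((-76*11)) = 9292/(-836) = 9292*(-1/836) = -2323/209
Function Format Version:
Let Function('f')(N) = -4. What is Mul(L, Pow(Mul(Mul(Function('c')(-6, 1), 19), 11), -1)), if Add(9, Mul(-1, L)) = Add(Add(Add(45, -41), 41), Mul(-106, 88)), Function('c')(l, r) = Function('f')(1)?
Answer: Rational(-2323, 209) ≈ -11.115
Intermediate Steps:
Function('c')(l, r) = -4
L = 9292 (L = Add(9, Mul(-1, Add(Add(Add(45, -41), 41), Mul(-106, 88)))) = Add(9, Mul(-1, Add(Add(4, 41), -9328))) = Add(9, Mul(-1, Add(45, -9328))) = Add(9, Mul(-1, -9283)) = Add(9, 9283) = 9292)
Mul(L, Pow(Mul(Mul(Function('c')(-6, 1), 19), 11), -1)) = Mul(9292, Pow(Mul(Mul(-4, 19), 11), -1)) = Mul(9292, Pow(Mul(-76, 11), -1)) = Mul(9292, Pow(-836, -1)) = Mul(9292, Rational(-1, 836)) = Rational(-2323, 209)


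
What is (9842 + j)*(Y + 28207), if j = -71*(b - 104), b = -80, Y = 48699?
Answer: 1761608836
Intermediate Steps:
j = 13064 (j = -71*(-80 - 104) = -71*(-184) = 13064)
(9842 + j)*(Y + 28207) = (9842 + 13064)*(48699 + 28207) = 22906*76906 = 1761608836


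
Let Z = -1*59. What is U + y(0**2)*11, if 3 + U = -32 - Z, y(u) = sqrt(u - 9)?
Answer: 24 + 33*I ≈ 24.0 + 33.0*I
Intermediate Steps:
y(u) = sqrt(-9 + u)
Z = -59
U = 24 (U = -3 + (-32 - 1*(-59)) = -3 + (-32 + 59) = -3 + 27 = 24)
U + y(0**2)*11 = 24 + sqrt(-9 + 0**2)*11 = 24 + sqrt(-9 + 0)*11 = 24 + sqrt(-9)*11 = 24 + (3*I)*11 = 24 + 33*I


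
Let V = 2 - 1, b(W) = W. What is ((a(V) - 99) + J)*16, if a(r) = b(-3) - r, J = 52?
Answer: -816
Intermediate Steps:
V = 1
a(r) = -3 - r
((a(V) - 99) + J)*16 = (((-3 - 1*1) - 99) + 52)*16 = (((-3 - 1) - 99) + 52)*16 = ((-4 - 99) + 52)*16 = (-103 + 52)*16 = -51*16 = -816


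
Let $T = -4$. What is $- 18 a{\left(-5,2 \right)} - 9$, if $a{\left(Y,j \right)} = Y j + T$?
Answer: $243$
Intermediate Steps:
$a{\left(Y,j \right)} = -4 + Y j$ ($a{\left(Y,j \right)} = Y j - 4 = -4 + Y j$)
$- 18 a{\left(-5,2 \right)} - 9 = - 18 \left(-4 - 10\right) - 9 = \left(-18\right) \left(-14\right) - 9 = 252 - 9 = 243$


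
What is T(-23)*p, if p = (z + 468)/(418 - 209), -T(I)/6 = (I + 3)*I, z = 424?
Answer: -2461920/209 ≈ -11780.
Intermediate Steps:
T(I) = -6*I*(3 + I) (T(I) = -6*(I + 3)*I = -6*(3 + I)*I = -6*I*(3 + I))
p = 892/209 (p = (424 + 468)/(418 - 209) = 892/209 ≈ 4.2679)
T(-23)*p = -6*(-23)*(3 - 23)*(892/209) = -6*(-23)*(-20)*(892/209) = -2760*892/209 = -2461920/209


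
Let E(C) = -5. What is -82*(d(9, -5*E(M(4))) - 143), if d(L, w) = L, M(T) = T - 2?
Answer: 10988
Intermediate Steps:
M(T) = -2 + T
-82*(d(9, -5*E(M(4))) - 143) = -82*(9 - 143) = -82*(-134) = 10988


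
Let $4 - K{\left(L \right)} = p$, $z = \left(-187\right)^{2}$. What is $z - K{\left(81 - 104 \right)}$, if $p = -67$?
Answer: $34898$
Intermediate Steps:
$z = 34969$
$K{\left(L \right)} = 71$ ($K{\left(L \right)} = 4 - -67 = 4 + 67 = 71$)
$z - K{\left(81 - 104 \right)} = 34969 - 71 = 34898$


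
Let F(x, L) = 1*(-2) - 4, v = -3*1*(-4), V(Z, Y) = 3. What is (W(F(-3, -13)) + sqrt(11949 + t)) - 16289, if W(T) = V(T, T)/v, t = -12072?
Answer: -65155/4 + I*sqrt(123) ≈ -16289.0 + 11.091*I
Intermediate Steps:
v = 12 (v = -3*(-4) = 12)
F(x, L) = -6 (F(x, L) = -2 - 4 = -6)
W(T) = 1/4 (W(T) = 3/12 = 3*(1/12) = 1/4)
(W(F(-3, -13)) + sqrt(11949 + t)) - 16289 = (1/4 + sqrt(11949 - 12072)) - 16289 = (1/4 + sqrt(-123)) - 16289 = (1/4 + I*sqrt(123)) - 16289 = -65155/4 + I*sqrt(123)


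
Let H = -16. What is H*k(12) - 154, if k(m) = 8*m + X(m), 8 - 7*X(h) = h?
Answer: -11766/7 ≈ -1680.9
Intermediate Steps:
X(h) = 8/7 - h/7
k(m) = 8/7 + 55*m/7 (k(m) = 8*m + (8/7 - m/7) = 8/7 + 55*m/7)
H*k(12) - 154 = -16*(8/7 + (55/7)*12) - 154 = -16*(8/7 + 660/7) - 154 = -16*668/7 - 154 = -10688/7 - 154 = -11766/7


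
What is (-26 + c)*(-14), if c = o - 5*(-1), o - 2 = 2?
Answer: 238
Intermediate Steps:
o = 4 (o = 2 + 2 = 4)
c = 9 (c = 4 - 5*(-1) = 4 + 5 = 9)
(-26 + c)*(-14) = (-26 + 9)*(-14) = -17*(-14) = 238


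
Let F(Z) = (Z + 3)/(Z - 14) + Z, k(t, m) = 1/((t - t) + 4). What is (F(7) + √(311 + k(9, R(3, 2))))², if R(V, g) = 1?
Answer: 67089/196 + 39*√1245/7 ≈ 538.88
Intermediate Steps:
k(t, m) = ¼ (k(t, m) = 1/(0 + 4) = 1/4 = ¼)
F(Z) = Z + (3 + Z)/(-14 + Z) (F(Z) = (3 + Z)/(-14 + Z) + Z = Z + (3 + Z)/(-14 + Z))
(F(7) + √(311 + k(9, R(3, 2))))² = ((3 + 7² - 13*7)/(-14 + 7) + √(311 + ¼))² = ((3 + 49 - 91)/(-7) + √(1245/4))² = (-⅐*(-39) + √1245/2)² = (39/7 + √1245/2)²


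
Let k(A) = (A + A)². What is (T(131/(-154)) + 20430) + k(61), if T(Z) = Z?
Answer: 5438225/154 ≈ 35313.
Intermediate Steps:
k(A) = 4*A² (k(A) = (2*A)² = 4*A²)
(T(131/(-154)) + 20430) + k(61) = (131/(-154) + 20430) + 4*61² = (131*(-1/154) + 20430) + 4*3721 = (-131/154 + 20430) + 14884 = 3146089/154 + 14884 = 5438225/154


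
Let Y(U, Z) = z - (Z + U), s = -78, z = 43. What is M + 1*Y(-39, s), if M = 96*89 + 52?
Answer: 8756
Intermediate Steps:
Y(U, Z) = 43 - U - Z (Y(U, Z) = 43 - (Z + U) = 43 - (U + Z) = 43 + (-U - Z) = 43 - U - Z)
M = 8596 (M = 8544 + 52 = 8596)
M + 1*Y(-39, s) = 8596 + 1*(43 - 1*(-39) - 1*(-78)) = 8596 + 1*(43 + 39 + 78) = 8596 + 1*160 = 8596 + 160 = 8756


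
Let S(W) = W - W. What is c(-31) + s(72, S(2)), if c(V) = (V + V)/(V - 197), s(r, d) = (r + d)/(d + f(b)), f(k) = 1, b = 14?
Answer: 8239/114 ≈ 72.272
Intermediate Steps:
S(W) = 0
s(r, d) = (d + r)/(1 + d) (s(r, d) = (r + d)/(d + 1) = (d + r)/(1 + d))
c(V) = 2*V/(-197 + V) (c(V) = (2*V)/(-197 + V) = 2*V/(-197 + V))
c(-31) + s(72, S(2)) = 2*(-31)/(-197 - 31) + (0 + 72)/(1 + 0) = 2*(-31)/(-228) + 72/1 = 2*(-31)*(-1/228) + 1*72 = 31/114 + 72 = 8239/114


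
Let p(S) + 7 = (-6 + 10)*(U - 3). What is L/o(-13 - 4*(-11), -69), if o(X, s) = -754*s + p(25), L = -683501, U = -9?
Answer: -683501/51971 ≈ -13.152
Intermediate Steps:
p(S) = -55 (p(S) = -7 + (-6 + 10)*(-9 - 3) = -7 + 4*(-12) = -7 - 48 = -55)
o(X, s) = -55 - 754*s (o(X, s) = -754*s - 55 = -55 - 754*s)
L/o(-13 - 4*(-11), -69) = -683501/(-55 - 754*(-69)) = -683501/(-55 + 52026) = -683501/51971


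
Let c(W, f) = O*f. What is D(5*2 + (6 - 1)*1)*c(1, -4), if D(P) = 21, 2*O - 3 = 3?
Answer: -252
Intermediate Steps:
O = 3 (O = 3/2 + (½)*3 = 3/2 + 3/2 = 3)
c(W, f) = 3*f
D(5*2 + (6 - 1)*1)*c(1, -4) = 21*(3*(-4)) = 21*(-12) = -252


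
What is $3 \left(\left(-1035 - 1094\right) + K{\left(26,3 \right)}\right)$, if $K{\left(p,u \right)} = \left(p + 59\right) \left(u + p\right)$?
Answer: $1008$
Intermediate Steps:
$K{\left(p,u \right)} = \left(59 + p\right) \left(p + u\right)$
$3 \left(\left(-1035 - 1094\right) + K{\left(26,3 \right)}\right) = 3 \left(\left(-1035 - 1094\right) + \left(26^{2} + 59 \cdot 26 + 59 \cdot 3 + 26 \cdot 3\right)\right) = 3 \left(-2129 + \left(676 + 1534 + 177 + 78\right)\right) = 3 \left(-2129 + 2465\right) = 3 \cdot 336 = 1008$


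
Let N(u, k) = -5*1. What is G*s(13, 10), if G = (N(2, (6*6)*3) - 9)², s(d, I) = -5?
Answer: -980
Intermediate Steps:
N(u, k) = -5
G = 196 (G = (-5 - 9)² = (-14)² = 196)
G*s(13, 10) = 196*(-5) = -980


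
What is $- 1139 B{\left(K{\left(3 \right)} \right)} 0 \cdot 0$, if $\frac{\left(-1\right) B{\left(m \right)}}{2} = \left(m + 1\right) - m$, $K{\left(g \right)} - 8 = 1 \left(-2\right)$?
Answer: $0$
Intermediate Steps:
$K{\left(g \right)} = 6$ ($K{\left(g \right)} = 8 + 1 \left(-2\right) = 8 - 2 = 6$)
$B{\left(m \right)} = -2$ ($B{\left(m \right)} = - 2 \left(\left(m + 1\right) - m\right) = - 2 \left(\left(1 + m\right) - m\right) = \left(-2\right) 1 = -2$)
$- 1139 B{\left(K{\left(3 \right)} \right)} 0 \cdot 0 = - 1139 \left(-2\right) 0 \cdot 0 = - 1139 \cdot 0 \cdot 0 = \left(-1139\right) 0 = 0$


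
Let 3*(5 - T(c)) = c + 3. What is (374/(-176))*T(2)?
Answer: -85/12 ≈ -7.0833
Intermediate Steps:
T(c) = 4 - c/3 (T(c) = 5 - (c + 3)/3 = 5 - (3 + c)/3 = 5 + (-1 - c/3) = 4 - c/3)
(374/(-176))*T(2) = (374/(-176))*(4 - ⅓*2) = (374*(-1/176))*(4 - ⅔) = -17/8*10/3 = -85/12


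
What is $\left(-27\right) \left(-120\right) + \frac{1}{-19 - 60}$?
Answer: $\frac{255959}{79} \approx 3240.0$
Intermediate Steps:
$\left(-27\right) \left(-120\right) + \frac{1}{-19 - 60} = 3240 + \frac{1}{-79} = 3240 - \frac{1}{79} = \frac{255959}{79}$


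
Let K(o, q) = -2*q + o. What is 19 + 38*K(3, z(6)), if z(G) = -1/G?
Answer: 437/3 ≈ 145.67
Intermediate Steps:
K(o, q) = o - 2*q
19 + 38*K(3, z(6)) = 19 + 38*(3 - (-2)/6) = 19 + 38*(3 - 2*(-1/6)) = 19 + 38*(3 + 1/3) = 19 + 38*(10/3) = 19 + 380/3 = 437/3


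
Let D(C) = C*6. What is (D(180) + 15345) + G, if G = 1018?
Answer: 17443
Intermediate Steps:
D(C) = 6*C
(D(180) + 15345) + G = (6*180 + 15345) + 1018 = (1080 + 15345) + 1018 = 16425 + 1018 = 17443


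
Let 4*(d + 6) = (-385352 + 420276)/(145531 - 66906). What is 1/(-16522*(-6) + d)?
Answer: 78625/7793790481 ≈ 1.0088e-5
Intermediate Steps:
d = -463019/78625 (d = -6 + ((-385352 + 420276)/(145531 - 66906))/4 = -6 + (34924/78625)/4 = -6 + (34924*(1/78625))/4 = -6 + (¼)*(34924/78625) = -6 + 8731/78625 = -463019/78625 ≈ -5.8890)
1/(-16522*(-6) + d) = 1/(-16522*(-6) - 463019/78625) = 1/(-11*(-9012) - 463019/78625) = 1/(99132 - 463019/78625) = 1/(7793790481/78625) = 78625/7793790481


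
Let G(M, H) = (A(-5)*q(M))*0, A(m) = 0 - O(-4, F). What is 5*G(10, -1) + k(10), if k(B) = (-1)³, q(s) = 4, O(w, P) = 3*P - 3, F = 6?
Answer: -1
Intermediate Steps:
O(w, P) = -3 + 3*P
k(B) = -1
A(m) = -15 (A(m) = 0 - (-3 + 3*6) = 0 - (-3 + 18) = 0 - 1*15 = 0 - 15 = -15)
G(M, H) = 0 (G(M, H) = -15*4*0 = -60*0 = 0)
5*G(10, -1) + k(10) = 5*0 - 1 = 0 - 1 = -1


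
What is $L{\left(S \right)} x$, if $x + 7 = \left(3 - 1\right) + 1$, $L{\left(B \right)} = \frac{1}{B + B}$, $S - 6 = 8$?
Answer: $- \frac{1}{7} \approx -0.14286$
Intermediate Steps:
$S = 14$ ($S = 6 + 8 = 14$)
$L{\left(B \right)} = \frac{1}{2 B}$
$x = -4$ ($x = -7 + \left(\left(3 - 1\right) + 1\right) = -7 + \left(2 + 1\right) = -7 + 3 = -4$)
$L{\left(S \right)} x = \frac{1}{2 \cdot 14} \left(-4\right) = \frac{1}{2} \cdot \frac{1}{14} \left(-4\right) = \frac{1}{28} \left(-4\right) = - \frac{1}{7}$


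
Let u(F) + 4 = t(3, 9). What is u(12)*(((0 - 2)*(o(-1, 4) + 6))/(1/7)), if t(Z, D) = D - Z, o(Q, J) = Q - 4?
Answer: -28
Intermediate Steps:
o(Q, J) = -4 + Q
u(F) = 2 (u(F) = -4 + (9 - 1*3) = -4 + (9 - 3) = -4 + 6 = 2)
u(12)*(((0 - 2)*(o(-1, 4) + 6))/(1/7)) = 2*(((0 - 2)*((-4 - 1) + 6))/(1/7)) = 2*((-2*(-5 + 6))/(⅐)) = 2*(-2*1*7) = 2*(-2*7) = 2*(-14) = -28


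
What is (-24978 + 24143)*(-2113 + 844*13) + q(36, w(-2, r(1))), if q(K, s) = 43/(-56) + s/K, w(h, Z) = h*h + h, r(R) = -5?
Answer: -3728221919/504 ≈ -7.3973e+6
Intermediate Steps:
w(h, Z) = h + h² (w(h, Z) = h² + h = h + h²)
q(K, s) = -43/56 + s/K (q(K, s) = 43*(-1/56) + s/K = -43/56 + s/K)
(-24978 + 24143)*(-2113 + 844*13) + q(36, w(-2, r(1))) = (-24978 + 24143)*(-2113 + 844*13) + (-43/56 - 2*(1 - 2)/36) = -835*(-2113 + 10972) + (-43/56 - 2*(-1)*(1/36)) = -835*8859 + (-43/56 + 2*(1/36)) = -7397265 + (-43/56 + 1/18) = -7397265 - 359/504 = -3728221919/504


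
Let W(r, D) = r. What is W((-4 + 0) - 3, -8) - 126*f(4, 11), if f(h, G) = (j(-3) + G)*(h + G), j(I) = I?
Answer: -15127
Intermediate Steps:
f(h, G) = (-3 + G)*(G + h) (f(h, G) = (-3 + G)*(h + G) = (-3 + G)*(G + h))
W((-4 + 0) - 3, -8) - 126*f(4, 11) = ((-4 + 0) - 3) - 126*(11² - 3*11 - 3*4 + 11*4) = (-4 - 3) - 126*(121 - 33 - 12 + 44) = -7 - 126*120 = -7 - 15120 = -15127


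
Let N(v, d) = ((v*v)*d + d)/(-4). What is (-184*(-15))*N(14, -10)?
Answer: 1359300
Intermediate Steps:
N(v, d) = -d/4 - d*v**2/4 (N(v, d) = (v**2*d + d)*(-1/4) = (d*v**2 + d)*(-1/4) = (d + d*v**2)*(-1/4) = -d/4 - d*v**2/4)
(-184*(-15))*N(14, -10) = (-184*(-15))*(-1/4*(-10)*(1 + 14**2)) = 2760*(-1/4*(-10)*(1 + 196)) = 2760*(-1/4*(-10)*197) = 2760*(985/2) = 1359300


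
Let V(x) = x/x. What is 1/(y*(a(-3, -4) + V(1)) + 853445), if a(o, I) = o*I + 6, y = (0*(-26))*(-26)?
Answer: 1/853445 ≈ 1.1717e-6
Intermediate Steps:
V(x) = 1
y = 0 (y = 0*(-26) = 0)
a(o, I) = 6 + I*o (a(o, I) = I*o + 6 = 6 + I*o)
1/(y*(a(-3, -4) + V(1)) + 853445) = 1/(0*((6 - 4*(-3)) + 1) + 853445) = 1/(0*((6 + 12) + 1) + 853445) = 1/(0*(18 + 1) + 853445) = 1/(0*19 + 853445) = 1/(0 + 853445) = 1/853445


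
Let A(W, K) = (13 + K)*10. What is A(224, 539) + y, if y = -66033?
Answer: -60513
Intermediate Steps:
A(W, K) = 130 + 10*K
A(224, 539) + y = (130 + 10*539) - 66033 = (130 + 5390) - 66033 = 5520 - 66033 = -60513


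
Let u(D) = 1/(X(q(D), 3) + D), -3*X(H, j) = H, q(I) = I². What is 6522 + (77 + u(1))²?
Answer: 50737/4 ≈ 12684.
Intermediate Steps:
X(H, j) = -H/3
u(D) = 1/(D - D²/3) (u(D) = 1/(-D²/3 + D) = 1/(D - D²/3))
6522 + (77 + u(1))² = 6522 + (77 - 3/(1*(-3 + 1)))² = 6522 + (77 - 3*1/(-2))² = 6522 + (77 - 3*1*(-½))² = 6522 + (77 + 3/2)² = 6522 + (157/2)² = 6522 + 24649/4 = 50737/4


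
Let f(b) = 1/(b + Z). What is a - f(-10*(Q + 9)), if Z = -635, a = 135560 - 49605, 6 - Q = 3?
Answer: 64896026/755 ≈ 85955.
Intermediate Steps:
Q = 3 (Q = 6 - 1*3 = 6 - 3 = 3)
a = 85955
f(b) = 1/(-635 + b) (f(b) = 1/(b - 635) = 1/(-635 + b))
a - f(-10*(Q + 9)) = 85955 - 1/(-635 - 10*(3 + 9)) = 85955 - 1/(-635 - 10*12) = 85955 - 1/(-635 - 120) = 85955 - 1/(-755) = 85955 - 1*(-1/755) = 85955 + 1/755 = 64896026/755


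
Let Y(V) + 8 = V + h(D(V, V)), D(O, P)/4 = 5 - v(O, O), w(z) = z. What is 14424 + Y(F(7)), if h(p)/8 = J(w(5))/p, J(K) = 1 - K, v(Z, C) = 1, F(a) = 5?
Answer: 14419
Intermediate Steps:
D(O, P) = 16 (D(O, P) = 4*(5 - 1*1) = 4*(5 - 1) = 4*4 = 16)
h(p) = -32/p (h(p) = 8*((1 - 1*5)/p) = 8*((1 - 5)/p) = 8*(-4/p) = -32/p)
Y(V) = -10 + V (Y(V) = -8 + (V - 32/16) = -8 + (V - 32*1/16) = -8 + (V - 2) = -8 + (-2 + V) = -10 + V)
14424 + Y(F(7)) = 14424 + (-10 + 5) = 14424 - 5 = 14419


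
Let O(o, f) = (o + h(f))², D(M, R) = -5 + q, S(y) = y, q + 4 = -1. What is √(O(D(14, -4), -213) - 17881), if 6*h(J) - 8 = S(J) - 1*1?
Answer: 2*I*√35810/3 ≈ 126.16*I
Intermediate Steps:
q = -5 (q = -4 - 1 = -5)
h(J) = 7/6 + J/6 (h(J) = 4/3 + (J - 1*1)/6 = 4/3 + (J - 1)/6 = 4/3 + (-1 + J)/6 = 4/3 + (-⅙ + J/6) = 7/6 + J/6)
D(M, R) = -10 (D(M, R) = -5 - 5 = -10)
O(o, f) = (7/6 + o + f/6)² (O(o, f) = (o + (7/6 + f/6))² = (7/6 + o + f/6)²)
√(O(D(14, -4), -213) - 17881) = √((7 - 213 + 6*(-10))²/36 - 17881) = √((7 - 213 - 60)²/36 - 17881) = √((1/36)*(-266)² - 17881) = √((1/36)*70756 - 17881) = √(17689/9 - 17881) = √(-143240/9) = 2*I*√35810/3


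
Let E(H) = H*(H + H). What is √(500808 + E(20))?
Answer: 2*√125402 ≈ 708.24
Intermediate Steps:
E(H) = 2*H² (E(H) = H*(2*H) = 2*H²)
√(500808 + E(20)) = √(500808 + 2*20²) = √(500808 + 2*400) = √(500808 + 800) = √501608 = 2*√125402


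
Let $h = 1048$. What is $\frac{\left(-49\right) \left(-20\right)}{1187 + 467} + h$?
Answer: $\frac{867186}{827} \approx 1048.6$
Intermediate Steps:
$\frac{\left(-49\right) \left(-20\right)}{1187 + 467} + h = \frac{\left(-49\right) \left(-20\right)}{1187 + 467} + 1048 = \frac{980}{1654} + 1048 = 980 \cdot \frac{1}{1654} + 1048 = \frac{490}{827} + 1048 = \frac{867186}{827}$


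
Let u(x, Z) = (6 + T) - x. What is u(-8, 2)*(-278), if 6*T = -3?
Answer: -3753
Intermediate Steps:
T = -½ (T = (⅙)*(-3) = -½ ≈ -0.50000)
u(x, Z) = 11/2 - x (u(x, Z) = (6 - ½) - x = 11/2 - x)
u(-8, 2)*(-278) = (11/2 - 1*(-8))*(-278) = (11/2 + 8)*(-278) = (27/2)*(-278) = -3753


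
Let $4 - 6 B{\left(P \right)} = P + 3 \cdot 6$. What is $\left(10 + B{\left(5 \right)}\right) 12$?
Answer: $82$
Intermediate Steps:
$B{\left(P \right)} = - \frac{7}{3} - \frac{P}{6}$ ($B{\left(P \right)} = \frac{2}{3} - \frac{P + 3 \cdot 6}{6} = \frac{2}{3} - \frac{P + 18}{6} = \frac{2}{3} - \frac{18 + P}{6} = \frac{2}{3} - \left(3 + \frac{P}{6}\right) = - \frac{7}{3} - \frac{P}{6}$)
$\left(10 + B{\left(5 \right)}\right) 12 = \left(10 - \frac{19}{6}\right) 12 = \frac{41}{6} \cdot 12 = 82$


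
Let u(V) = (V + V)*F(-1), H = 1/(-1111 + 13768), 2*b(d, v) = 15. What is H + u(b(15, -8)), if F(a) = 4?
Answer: 759421/12657 ≈ 60.000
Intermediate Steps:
b(d, v) = 15/2 (b(d, v) = (1/2)*15 = 15/2)
H = 1/12657 ≈ 7.9008e-5
u(V) = 8*V (u(V) = (V + V)*4 = (2*V)*4 = 8*V)
H + u(b(15, -8)) = 1/12657 + 8*(15/2) = 1/12657 + 60 = 759421/12657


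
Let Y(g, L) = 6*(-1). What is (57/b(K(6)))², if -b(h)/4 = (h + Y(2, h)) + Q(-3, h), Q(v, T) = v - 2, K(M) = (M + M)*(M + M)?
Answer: 9/784 ≈ 0.011480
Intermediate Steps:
K(M) = 4*M² (K(M) = (2*M)*(2*M) = 4*M²)
Q(v, T) = -2 + v
Y(g, L) = -6
b(h) = 44 - 4*h (b(h) = -4*((h - 6) + (-2 - 3)) = -4*((-6 + h) - 5) = -4*(-11 + h) = 44 - 4*h)
(57/b(K(6)))² = (57/(44 - 16*6²))² = (57/(44 - 16*36))² = (57/(44 - 4*144))² = (57/(44 - 576))² = (57/(-532))² = (57*(-1/532))² = (-3/28)² = 9/784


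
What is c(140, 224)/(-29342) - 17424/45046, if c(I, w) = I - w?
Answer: -126867786/330434933 ≈ -0.38394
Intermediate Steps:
c(140, 224)/(-29342) - 17424/45046 = (140 - 1*224)/(-29342) - 17424/45046 = (140 - 224)*(-1/29342) - 17424*1/45046 = -84*(-1/29342) - 8712/22523 = 42/14671 - 8712/22523 = -126867786/330434933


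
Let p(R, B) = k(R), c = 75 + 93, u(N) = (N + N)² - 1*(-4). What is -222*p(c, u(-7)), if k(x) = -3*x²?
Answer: 18797184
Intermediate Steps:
u(N) = 4 + 4*N² (u(N) = (2*N)² + 4 = 4*N² + 4 = 4 + 4*N²)
c = 168
p(R, B) = -3*R²
-222*p(c, u(-7)) = -(-666)*168² = -(-666)*28224 = -222*(-84672) = 18797184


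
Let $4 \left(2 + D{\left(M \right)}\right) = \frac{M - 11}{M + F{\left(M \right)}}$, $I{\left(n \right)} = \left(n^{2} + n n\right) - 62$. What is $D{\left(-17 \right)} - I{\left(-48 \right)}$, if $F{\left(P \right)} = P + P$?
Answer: $- \frac{231941}{51} \approx -4547.9$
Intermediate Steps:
$F{\left(P \right)} = 2 P$
$I{\left(n \right)} = -62 + 2 n^{2}$ ($I{\left(n \right)} = \left(n^{2} + n^{2}\right) - 62 = 2 n^{2} - 62 = -62 + 2 n^{2}$)
$D{\left(M \right)} = -2 + \frac{-11 + M}{12 M}$ ($D{\left(M \right)} = -2 + \frac{\left(M - 11\right) \frac{1}{M + 2 M}}{4} = -2 + \frac{\left(-11 + M\right) \frac{1}{3 M}}{4} = -2 + \frac{\frac{1}{3} \frac{1}{M} \left(-11 + M\right)}{4} = -2 + \frac{-11 + M}{12 M}$)
$D{\left(-17 \right)} - I{\left(-48 \right)} = \frac{-11 - -391}{12 \left(-17\right)} - \left(-62 + 2 \left(-48\right)^{2}\right) = \frac{1}{12} \left(- \frac{1}{17}\right) \left(-11 + 391\right) - \left(-62 + 2 \cdot 2304\right) = \frac{1}{12} \left(- \frac{1}{17}\right) 380 - \left(-62 + 4608\right) = - \frac{95}{51} - 4546 = - \frac{231941}{51}$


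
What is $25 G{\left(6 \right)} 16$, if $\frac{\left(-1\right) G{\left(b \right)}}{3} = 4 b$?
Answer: $-28800$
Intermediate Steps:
$G{\left(b \right)} = - 12 b$ ($G{\left(b \right)} = - 3 \cdot 4 b = - 12 b$)
$25 G{\left(6 \right)} 16 = 25 \left(\left(-12\right) 6\right) 16 = 25 \left(-72\right) 16 = \left(-1800\right) 16 = -28800$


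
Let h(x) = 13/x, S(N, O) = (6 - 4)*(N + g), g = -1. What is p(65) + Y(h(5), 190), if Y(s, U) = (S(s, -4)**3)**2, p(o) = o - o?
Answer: 16777216/15625 ≈ 1073.7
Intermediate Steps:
p(o) = 0
S(N, O) = -2 + 2*N (S(N, O) = (6 - 4)*(N - 1) = 2*(-1 + N) = -2 + 2*N)
Y(s, U) = (-2 + 2*s)**6 (Y(s, U) = ((-2 + 2*s)**3)**2 = (-2 + 2*s)**6)
p(65) + Y(h(5), 190) = 0 + 64*(-1 + 13/5)**6 = 0 + 64*(8/5)**6 = 0 + 64*(262144/15625) = 0 + 16777216/15625 = 16777216/15625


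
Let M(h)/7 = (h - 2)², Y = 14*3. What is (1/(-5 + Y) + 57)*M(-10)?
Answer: 2126880/37 ≈ 57483.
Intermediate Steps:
Y = 42
M(h) = 7*(-2 + h)² (M(h) = 7*(h - 2)² = 7*(-2 + h)²)
(1/(-5 + Y) + 57)*M(-10) = (1/(-5 + 42) + 57)*(7*(-2 - 10)²) = (1/37 + 57)*(7*(-12)²) = (1/37 + 57)*(7*144) = (2110/37)*1008 = 2126880/37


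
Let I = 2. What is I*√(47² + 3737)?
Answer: 2*√5946 ≈ 154.22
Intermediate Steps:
I*√(47² + 3737) = 2*√(47² + 3737) = 2*√(2209 + 3737) = 2*√5946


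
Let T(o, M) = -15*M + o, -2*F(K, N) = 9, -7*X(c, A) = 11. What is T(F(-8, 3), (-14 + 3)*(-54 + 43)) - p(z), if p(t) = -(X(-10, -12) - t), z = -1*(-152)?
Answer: -27623/14 ≈ -1973.1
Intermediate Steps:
X(c, A) = -11/7 (X(c, A) = -⅐*11 = -11/7)
F(K, N) = -9/2 (F(K, N) = -½*9 = -9/2)
z = 152
T(o, M) = o - 15*M
p(t) = 11/7 + t (p(t) = -(-11/7 - t) = 11/7 + t)
T(F(-8, 3), (-14 + 3)*(-54 + 43)) - p(z) = (-9/2 - 15*(-14 + 3)*(-54 + 43)) - (11/7 + 152) = (-9/2 - (-165)*(-11)) - 1*1075/7 = (-9/2 - 15*121) - 1075/7 = (-9/2 - 1815) - 1075/7 = -3639/2 - 1075/7 = -27623/14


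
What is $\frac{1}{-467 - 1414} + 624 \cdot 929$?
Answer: $\frac{1090408175}{1881} \approx 5.797 \cdot 10^{5}$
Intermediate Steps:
$\frac{1}{-467 - 1414} + 624 \cdot 929 = \frac{1}{-1881} + 579696 = - \frac{1}{1881} + 579696 = \frac{1090408175}{1881}$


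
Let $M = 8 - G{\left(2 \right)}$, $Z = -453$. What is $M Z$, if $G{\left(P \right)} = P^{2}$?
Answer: $-1812$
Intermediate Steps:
$M = 4$ ($M = 8 - 2^{2} = 8 - 4 = 4$)
$M Z = 4 \left(-453\right) = -1812$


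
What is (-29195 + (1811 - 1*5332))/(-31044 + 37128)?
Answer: -8179/1521 ≈ -5.3774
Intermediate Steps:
(-29195 + (1811 - 1*5332))/(-31044 + 37128) = (-29195 + (1811 - 5332))/6084 = (-29195 - 3521)*(1/6084) = -32716*1/6084 = -8179/1521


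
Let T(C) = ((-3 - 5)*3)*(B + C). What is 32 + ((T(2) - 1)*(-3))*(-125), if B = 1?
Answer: -27343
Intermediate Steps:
T(C) = -24 - 24*C (T(C) = ((-3 - 5)*3)*(1 + C) = (-8*3)*(1 + C) = -24*(1 + C) = -24 - 24*C)
32 + ((T(2) - 1)*(-3))*(-125) = 32 + (((-24 - 24*2) - 1)*(-3))*(-125) = 32 + (((-24 - 48) - 1)*(-3))*(-125) = 32 + ((-72 - 1)*(-3))*(-125) = 32 - 73*(-3)*(-125) = 32 + 219*(-125) = 32 - 27375 = -27343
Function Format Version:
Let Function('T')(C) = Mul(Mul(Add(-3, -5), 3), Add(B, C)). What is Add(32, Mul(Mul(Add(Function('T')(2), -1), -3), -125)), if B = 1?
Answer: -27343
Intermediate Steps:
Function('T')(C) = Add(-24, Mul(-24, C)) (Function('T')(C) = Mul(Mul(Add(-3, -5), 3), Add(1, C)) = Mul(Mul(-8, 3), Add(1, C)) = Mul(-24, Add(1, C)) = Add(-24, Mul(-24, C)))
Add(32, Mul(Mul(Add(Function('T')(2), -1), -3), -125)) = Add(32, Mul(Mul(Add(Add(-24, Mul(-24, 2)), -1), -3), -125)) = Add(32, Mul(Mul(Add(Add(-24, -48), -1), -3), -125)) = Add(32, Mul(Mul(Add(-72, -1), -3), -125)) = Add(32, Mul(Mul(-73, -3), -125)) = Add(32, Mul(219, -125)) = Add(32, -27375) = -27343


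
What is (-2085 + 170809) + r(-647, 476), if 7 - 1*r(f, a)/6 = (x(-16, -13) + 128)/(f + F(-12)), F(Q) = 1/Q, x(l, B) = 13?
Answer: 1310478142/7765 ≈ 1.6877e+5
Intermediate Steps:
r(f, a) = 42 - 846/(-1/12 + f) (r(f, a) = 42 - 6*(13 + 128)/(f + 1/(-12)) = 42 - 846/(f - 1/12) = 42 - 846/(-1/12 + f))
(-2085 + 170809) + r(-647, 476) = (-2085 + 170809) + 6*(-1699 + 84*(-647))/(-1 + 12*(-647)) = 168724 + 6*(-1699 - 54348)/(-1 - 7764) = 168724 + 6*(-56047)/(-7765) = 168724 + 6*(-1/7765)*(-56047) = 168724 + 336282/7765 = 1310478142/7765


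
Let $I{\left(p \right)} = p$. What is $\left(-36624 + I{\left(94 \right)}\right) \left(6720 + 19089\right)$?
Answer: $-942802770$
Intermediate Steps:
$\left(-36624 + I{\left(94 \right)}\right) \left(6720 + 19089\right) = \left(-36624 + 94\right) \left(6720 + 19089\right) = \left(-36530\right) 25809 = -942802770$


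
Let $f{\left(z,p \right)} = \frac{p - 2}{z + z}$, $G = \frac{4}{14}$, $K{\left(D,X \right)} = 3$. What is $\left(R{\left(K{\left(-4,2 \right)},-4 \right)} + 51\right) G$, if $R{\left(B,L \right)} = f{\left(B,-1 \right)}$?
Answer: $\frac{101}{7} \approx 14.429$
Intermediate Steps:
$G = \frac{2}{7}$ ($G = 4 \cdot \frac{1}{14} = \frac{2}{7} \approx 0.28571$)
$f{\left(z,p \right)} = \frac{-2 + p}{2 z}$
$R{\left(B,L \right)} = - \frac{3}{2 B}$ ($R{\left(B,L \right)} = \frac{-2 - 1}{2 B} = \frac{1}{2} \frac{1}{B} \left(-3\right) = - \frac{3}{2 B}$)
$\left(R{\left(K{\left(-4,2 \right)},-4 \right)} + 51\right) G = \left(- \frac{3}{2 \cdot 3} + 51\right) \frac{2}{7} = \left(\left(- \frac{3}{2}\right) \frac{1}{3} + 51\right) \frac{2}{7} = \left(- \frac{1}{2} + 51\right) \frac{2}{7} = \frac{101}{2} \cdot \frac{2}{7} = \frac{101}{7}$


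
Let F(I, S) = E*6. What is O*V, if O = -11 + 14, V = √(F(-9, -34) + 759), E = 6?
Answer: 3*√795 ≈ 84.587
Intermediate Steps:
F(I, S) = 36 (F(I, S) = 6*6 = 36)
V = √795 (V = √(36 + 759) = √795 ≈ 28.196)
O = 3
O*V = 3*√795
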